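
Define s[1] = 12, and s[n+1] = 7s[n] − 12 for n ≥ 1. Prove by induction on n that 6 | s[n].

Base case: s[1] = 12 = 6·2, so 6 | s[1].
Assume 6 | s[j], so s[j] = 6t for some integer t.
Then s[j+1] = 7s[j] − 12 = 7·(6t) − 12 = 6(7t − 2), so 6 | s[j+1].
So the property holds for j+1, and by induction 6 | s[n] for all n ≥ 1.

6 | s[n]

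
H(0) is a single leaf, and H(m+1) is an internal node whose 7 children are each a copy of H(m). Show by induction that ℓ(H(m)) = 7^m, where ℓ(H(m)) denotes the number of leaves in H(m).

Base case: ℓ(H(0)) = 1, and 7^0 = 1.
Assume ℓ(H(j)) = 7^j.
Then ℓ(H(j+1)) = 7·ℓ(H(j)) = 7·7^j = 7^{j+1}.
By induction, ℓ(H(m)) = 7^m for all m ≥ 0.

ℓ(H(m)) = 7^m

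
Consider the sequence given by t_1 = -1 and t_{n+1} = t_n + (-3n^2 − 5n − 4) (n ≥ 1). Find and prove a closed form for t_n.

Claim: t_n = -n^3 − n^2 − 2n + 3.

Base case: t_1 = -1, and -1^3 − 1^2 − 2·1 + 3 = -1.
Assume t_m = -m^3 − m^2 − 2m + 3.
Then t_{m+1} = t_m + (-3m^2 − 5m − 4) = (-m^3 − m^2 − 2m + 3) + (-3m^2 − 5m − 4) = -m^3 − 4m^2 − 7m − 1,
and -(m+1)^3 − (m+1)^2 − 2·(m+1) + 3 = -m^3 − 4m^2 − 7m − 1.
Hence t_n = -n^3 − n^2 − 2n + 3 for every n ≥ 1, by induction.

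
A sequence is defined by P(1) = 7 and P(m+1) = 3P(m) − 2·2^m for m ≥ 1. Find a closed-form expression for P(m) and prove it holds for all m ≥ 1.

Claim: P(m) = 3^m + 2·2^m.

Base case: P(1) = 7, and 3^1 + 2·2^1 = 3 + 4 = 7.
Assume P(k) = 3^k + 2·2^k for some k ≥ 1.
Then P(k+1) = 3P(k) − 2·2^k = 3·(3^k + 2·2^k) − 2·2^k = 3^{k+1} + 6·2^k − 2·2^k = 3^{k+1} + 4·2^k = 3^{k+1} + 2·2^{k+1}.
By induction, P(m) = 3^m + 2·2^m for all m ≥ 1.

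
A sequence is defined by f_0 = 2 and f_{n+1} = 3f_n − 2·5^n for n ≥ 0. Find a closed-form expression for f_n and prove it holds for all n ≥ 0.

Claim: f_n = 3·3^n − 5^n.

Base case: f_0 = 2, and 3·3^0 − 5^0 = 3 − 1 = 2.
Assume f_k = 3·3^k − 5^k for some k ≥ 0.
Then f_{k+1} = 3f_k − 2·5^k = 3·(3·3^k − 5^k) − 2·5^k = 3·3^{k+1} − 3·5^k − 2·5^k = 3·3^{k+1} − 5·5^k = 3·3^{k+1} − 5^{k+1}.
By induction, f_n = 3·3^n − 5^n for all n ≥ 0.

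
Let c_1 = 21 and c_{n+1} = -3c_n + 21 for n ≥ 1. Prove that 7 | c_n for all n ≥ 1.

Base case: c_1 = 21 = 7·3, so 7 | c_1.
Assume 7 | c_j, so c_j = 7t for some integer t.
Then c_{j+1} = -3c_j + 21 = -3·(7t) + 21 = 7(-3t + 3), so 7 | c_{j+1}.
By induction, 7 | c_n for all n ≥ 1.

7 | c_n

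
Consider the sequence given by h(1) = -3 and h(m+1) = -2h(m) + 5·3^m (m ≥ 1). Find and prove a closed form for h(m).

Claim: h(m) = 3·(-2)^m + 3^m.

Base case: h(1) = -3, and 3·(-2)^1 + 3^1 = -6 + 3 = -3.
Assume h(r) = 3·(-2)^r + 3^r for some r ≥ 1.
Then h(r+1) = -2h(r) + 5·3^r = -2·(3·(-2)^r + 3^r) + 5·3^r = 3·(-2)^{r+1} − 2·3^r + 5·3^r = 3·(-2)^{r+1} + 3·3^r = 3·(-2)^{r+1} + 3^{r+1}.
Hence h(m) = 3·(-2)^m + 3^m for every m ≥ 1, by induction.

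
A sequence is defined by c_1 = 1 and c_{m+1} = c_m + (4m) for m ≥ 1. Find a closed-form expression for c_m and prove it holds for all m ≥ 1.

Claim: c_m = 2m^2 − 2m + 1.

Base case: c_1 = 1, and 2·1^2 − 2·1 + 1 = 1.
Assume c_j = 2j^2 − 2j + 1.
Then c_{j+1} = c_j + (4j) = (2j^2 − 2j + 1) + (4j) = 2j^2 + 2j + 1,
and 2·(j+1)^2 − 2·(j+1) + 1 = 2j^2 + 2j + 1.
This completes the inductive step, so c_m = 2m^2 − 2m + 1 for all m ≥ 1.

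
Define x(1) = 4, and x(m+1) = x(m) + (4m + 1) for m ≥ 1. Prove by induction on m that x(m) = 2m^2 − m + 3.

Base case: x(1) = 4, and 2·1^2 − 1 + 3 = 4.
Assume x(r) = 2r^2 − r + 3.
Then x(r+1) = x(r) + (4r + 1) = (2r^2 − r + 3) + (4r + 1) = 2r^2 + 3r + 4,
and 2·(r+1)^2 − (r+1) + 3 = 2r^2 + 3r + 4.
By induction, x(m) = 2m^2 − m + 3 for all m ≥ 1.

x(m) = 2m^2 − m + 3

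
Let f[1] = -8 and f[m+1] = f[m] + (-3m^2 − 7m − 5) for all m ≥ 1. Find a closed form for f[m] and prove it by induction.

Claim: f[m] = -m^3 − 2m^2 − 2m − 3.

Base case: f[1] = -8, and -1^3 − 2·1^2 − 2·1 − 3 = -8.
Assume f[j] = -j^3 − 2j^2 − 2j − 3.
Then f[j+1] = f[j] + (-3j^2 − 7j − 5) = (-j^3 − 2j^2 − 2j − 3) + (-3j^2 − 7j − 5) = -j^3 − 5j^2 − 9j − 8,
and -(j+1)^3 − 2·(j+1)^2 − 2·(j+1) − 3 = -j^3 − 5j^2 − 9j − 8.
This completes the inductive step, so f[m] = -m^3 − 2m^2 − 2m − 3 for all m ≥ 1.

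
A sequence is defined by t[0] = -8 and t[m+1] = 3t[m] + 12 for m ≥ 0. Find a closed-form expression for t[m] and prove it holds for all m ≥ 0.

Claim: t[m] = -2·3^m − 6.

Base case: t[0] = -8, and -2·3^0 − 6 = -2 − 6 = -8.
Assume t[j] = -2·3^j − 6 for some j ≥ 0.
Then t[j+1] = 3t[j] + 12 = 3·(-2·3^j − 6) + 12 = -6·3^j − 18 + 12 = -2·3^{j+1} − 6.
By induction, t[m] = -2·3^m − 6 for all m ≥ 0.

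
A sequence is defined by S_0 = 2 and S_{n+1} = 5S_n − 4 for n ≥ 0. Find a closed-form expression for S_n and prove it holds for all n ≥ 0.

Claim: S_n = 5^n + 1.

Base case: S_0 = 2, and 5^0 + 1 = 1 + 1 = 2.
Assume S_m = 5^m + 1 for some m ≥ 0.
Then S_{m+1} = 5S_m − 4 = 5·(5^m + 1) − 4 = 5^{m+1} + 5 − 4 = 5^{m+1} + 1.
So the formula holds for m+1, and by induction S_n = 5^n + 1 for all n ≥ 0.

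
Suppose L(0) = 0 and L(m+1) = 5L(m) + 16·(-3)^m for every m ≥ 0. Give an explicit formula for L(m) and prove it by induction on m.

Claim: L(m) = 2·5^m − 2·(-3)^m.

Base case: L(0) = 0, and 2·5^0 − 2·(-3)^0 = 2 − 2 = 0.
Assume L(r) = 2·5^r − 2·(-3)^r for some r ≥ 0.
Then L(r+1) = 5L(r) + 16·(-3)^r = 5·(2·5^r − 2·(-3)^r) + 16·(-3)^r = 2·5^{r+1} − 10·(-3)^r + 16·(-3)^r = 2·5^{r+1} + 6·(-3)^r = 2·5^{r+1} − 2·(-3)^{r+1}.
Hence L(m) = 2·5^m − 2·(-3)^m for every m ≥ 0, by induction.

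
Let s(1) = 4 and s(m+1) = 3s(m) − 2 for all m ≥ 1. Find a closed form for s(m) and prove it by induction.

Claim: s(m) = 3^m + 1.

Base case: s(1) = 4, and 3^1 + 1 = 3 + 1 = 4.
Assume s(k) = 3^k + 1 for some k ≥ 1.
Then s(k+1) = 3s(k) − 2 = 3·(3^k + 1) − 2 = 3^{k+1} + 3 − 2 = 3^{k+1} + 1.
Hence s(m) = 3^m + 1 for every m ≥ 1, by induction.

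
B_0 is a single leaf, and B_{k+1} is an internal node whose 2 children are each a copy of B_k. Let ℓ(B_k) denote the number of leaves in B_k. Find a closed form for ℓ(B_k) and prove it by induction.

Claim: ℓ(B_k) = 2^k.

Base case: ℓ(B_0) = 1, and 2^0 = 1.
Assume ℓ(B_r) = 2^r.
Then ℓ(B_{r+1}) = 2·ℓ(B_r) = 2·2^r = 2^{r+1}.
By induction, ℓ(B_k) = 2^k for all k ≥ 0.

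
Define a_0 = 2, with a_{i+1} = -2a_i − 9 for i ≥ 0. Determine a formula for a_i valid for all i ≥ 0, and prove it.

Claim: a_i = 5·(-2)^i − 3.

Base case: a_0 = 2, and 5·(-2)^0 − 3 = 5 − 3 = 2.
Assume a_r = 5·(-2)^r − 3 for some r ≥ 0.
Then a_{r+1} = -2a_r − 9 = -2·(5·(-2)^r − 3) − 9 = -10·(-2)^r + 6 − 9 = 5·(-2)^{r+1} − 3.
By induction, a_i = 5·(-2)^i − 3 for all i ≥ 0.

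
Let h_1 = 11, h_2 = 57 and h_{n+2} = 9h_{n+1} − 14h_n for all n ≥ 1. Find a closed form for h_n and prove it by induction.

Claim: h_n = 7^n + 2·2^n.

Base cases: h_1 = 11 and 7^1 + 2·2^1 = 11; h_2 = 57 and 7^2 + 2·2^2 = 57.
Assume h_i = 7^i + 2·2^i for all 1 ≤ i ≤ j, where j ≥ 2.
Then h_{j+1} = 9h_j − 14h_{j−1} = 9·(7^j + 2·2^j) − 14·(7^{j−1} + 2·2^{j−1}) = (9·7 − 14)7^{j−1} + 2·(9·2 − 14)2^{j−1} = 49·7^{j−1} + 8·2^{j−1} = 7^{j+1} + 2·2^{j+1}.
This completes the inductive step, so h_n = 7^n + 2·2^n for all n ≥ 1.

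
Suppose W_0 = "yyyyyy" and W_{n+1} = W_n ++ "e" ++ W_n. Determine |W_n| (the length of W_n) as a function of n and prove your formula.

Claim: |W_n| = 7·2^n − 1.

Base case: |W_0| = 6, and 7·2^0 − 1 = 6.
Assume |W_j| = 7·2^j − 1.
Then |W_{j+1}| = |W_j| + 1 + |W_j| = 2|W_j| + 1 = 2(7·2^j − 1) + 1 = 7·2^{j+1} − 2 + 1 = 7·2^{j+1} − 1.
This completes the inductive step, so |W_n| = 7·2^n − 1 for all n ≥ 0.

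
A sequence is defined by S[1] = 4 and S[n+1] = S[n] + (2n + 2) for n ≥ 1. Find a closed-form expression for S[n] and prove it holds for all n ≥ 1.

Claim: S[n] = n^2 + n + 2.

Base case: S[1] = 4, and 1^2 + 1 + 2 = 4.
Assume S[k] = k^2 + k + 2.
Then S[k+1] = S[k] + (2k + 2) = (k^2 + k + 2) + (2k + 2) = k^2 + 3k + 4,
and (k+1)^2 + (k+1) + 2 = k^2 + 3k + 4.
Hence S[n] = n^2 + n + 2 for every n ≥ 1, by induction.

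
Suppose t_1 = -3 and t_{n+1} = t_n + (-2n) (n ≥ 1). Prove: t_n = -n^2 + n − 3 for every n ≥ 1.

Base case: t_1 = -3, and -1^2 + 1 − 3 = -3.
Assume t_m = -m^2 + m − 3.
Then t_{m+1} = t_m + (-2m) = (-m^2 + m − 3) + (-2m) = -m^2 − m − 3,
and -(m+1)^2 + (m+1) − 3 = -m^2 − m − 3.
This completes the inductive step, so t_n = -n^2 + n − 3 for all n ≥ 1.

t_n = -n^2 + n − 3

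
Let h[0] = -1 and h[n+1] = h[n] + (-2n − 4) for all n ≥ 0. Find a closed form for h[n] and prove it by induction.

Claim: h[n] = -n^2 − 3n − 1.

Base case: h[0] = -1, and -0^2 − 3·0 − 1 = -1.
Assume h[j] = -j^2 − 3j − 1.
Then h[j+1] = h[j] + (-2j − 4) = (-j^2 − 3j − 1) + (-2j − 4) = -j^2 − 5j − 5,
and -(j+1)^2 − 3·(j+1) − 1 = -j^2 − 5j − 5.
By induction, h[n] = -n^2 − 3n − 1 for all n ≥ 0.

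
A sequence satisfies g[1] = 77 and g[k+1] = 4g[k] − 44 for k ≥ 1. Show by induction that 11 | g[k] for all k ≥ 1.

Base case: g[1] = 77 = 11·7, so 11 | g[1].
Assume 11 | g[m], so g[m] = 11t for some integer t.
Then g[m+1] = 4g[m] − 44 = 4·(11t) − 44 = 11(4t − 4), so 11 | g[m+1].
By induction, 11 | g[k] for all k ≥ 1.

11 | g[k]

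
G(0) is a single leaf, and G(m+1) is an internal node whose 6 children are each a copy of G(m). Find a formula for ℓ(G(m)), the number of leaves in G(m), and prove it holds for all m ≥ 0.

Claim: ℓ(G(m)) = 6^m.

Base case: ℓ(G(0)) = 1, and 6^0 = 1.
Assume ℓ(G(j)) = 6^j.
Then ℓ(G(j+1)) = 6·ℓ(G(j)) = 6·6^j = 6^{j+1}.
Hence ℓ(G(m)) = 6^m for every m ≥ 0, by induction.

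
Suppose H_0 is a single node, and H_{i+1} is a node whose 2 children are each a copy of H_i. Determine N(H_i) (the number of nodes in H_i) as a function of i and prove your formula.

Claim: N(H_i) = 2^{i+1} − 1.

Base case: N(H_0) = 1, and 2^{0+1} − 1 = 1.
Assume N(H_m) = 2^{m+1} − 1.
Then N(H_{m+1}) = 1 + 2N(H_m) = 1 + 2(2^{m+1} − 1) = 2^{m+2} − 2 + 1 = 2^{m+2} − 1.
Hence N(H_i) = 2^{i+1} − 1 for every i ≥ 0, by induction.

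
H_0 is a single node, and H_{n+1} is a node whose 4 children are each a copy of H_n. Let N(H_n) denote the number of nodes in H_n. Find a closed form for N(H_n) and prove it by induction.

Claim: N(H_n) = (4^{n+1} − 1)/3.

Base case: N(H_0) = 1, and (4^{0+1} − 1)/3 = 1.
Assume N(H_r) = (4^{r+1} − 1)/3.
Then N(H_{r+1}) = 1 + 4N(H_r) = 1 + 4·(4^{r+1} − 1)/3 = 1 + (4^{r+2} − 4)/3 = (3 + 4^{r+2} − 4)/3 = (4^{r+2} − 1)/3.
By induction, N(H_n) = (4^{n+1} − 1)/3 for all n ≥ 0.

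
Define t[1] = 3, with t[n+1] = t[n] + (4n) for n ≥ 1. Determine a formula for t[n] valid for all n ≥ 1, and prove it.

Claim: t[n] = 2n^2 − 2n + 3.

Base case: t[1] = 3, and 2·1^2 − 2·1 + 3 = 3.
Assume t[k] = 2k^2 − 2k + 3.
Then t[k+1] = t[k] + (4k) = (2k^2 − 2k + 3) + (4k) = 2k^2 + 2k + 3,
and 2·(k+1)^2 − 2·(k+1) + 3 = 2k^2 + 2k + 3.
Hence t[n] = 2n^2 − 2n + 3 for every n ≥ 1, by induction.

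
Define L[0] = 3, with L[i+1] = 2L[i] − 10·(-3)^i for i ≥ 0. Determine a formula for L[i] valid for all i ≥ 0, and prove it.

Claim: L[i] = 2^i + 2·(-3)^i.

Base case: L[0] = 3, and 2^0 + 2·(-3)^0 = 1 + 2 = 3.
Assume L[m] = 2^m + 2·(-3)^m for some m ≥ 0.
Then L[m+1] = 2L[m] − 10·(-3)^m = 2·(2^m + 2·(-3)^m) − 10·(-3)^m = 2^{m+1} + 4·(-3)^m − 10·(-3)^m = 2^{m+1} − 6·(-3)^m = 2^{m+1} + 2·(-3)^{m+1}.
So the formula holds for m+1, and by induction L[i] = 2^i + 2·(-3)^i for all i ≥ 0.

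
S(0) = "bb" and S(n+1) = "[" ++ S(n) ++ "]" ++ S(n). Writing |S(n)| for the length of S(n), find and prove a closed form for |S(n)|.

Claim: |S(n)| = 2^{n+2} − 2.

Base case: |S(0)| = 2, and 2^{0+2} − 2 = 2.
Assume |S(j)| = 2^{j+2} − 2.
Then |S(j+1)| = 1 + |S(j)| + 1 + |S(j)| = 2|S(j)| + 2 = 2(2^{j+2} − 2) + 2 = 2^{j+3} − 4 + 2 = 2^{j+3} − 2.
So the formula holds for j+1, and by induction |S(n)| = 2^{n+2} − 2 for all n ≥ 0.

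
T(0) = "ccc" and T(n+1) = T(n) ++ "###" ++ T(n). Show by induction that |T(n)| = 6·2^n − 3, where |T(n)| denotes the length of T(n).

Base case: |T(0)| = 3, and 6·2^0 − 3 = 3.
Assume |T(k)| = 6·2^k − 3.
Then |T(k+1)| = |T(k)| + 3 + |T(k)| = 2|T(k)| + 3 = 2(6·2^k − 3) + 3 = 6·2^{k+1} − 6 + 3 = 6·2^{k+1} − 3.
Hence |T(n)| = 6·2^n − 3 for every n ≥ 0, by induction.

|T(n)| = 6·2^n − 3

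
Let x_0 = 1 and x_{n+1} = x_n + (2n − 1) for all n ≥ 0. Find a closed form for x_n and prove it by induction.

Claim: x_n = n^2 − 2n + 1.

Base case: x_0 = 1, and 0^2 − 2·0 + 1 = 1.
Assume x_k = k^2 − 2k + 1.
Then x_{k+1} = x_k + (2k − 1) = (k^2 − 2k + 1) + (2k − 1) = k^2,
and (k+1)^2 − 2·(k+1) + 1 = k^2.
By induction, x_n = n^2 − 2n + 1 for all n ≥ 0.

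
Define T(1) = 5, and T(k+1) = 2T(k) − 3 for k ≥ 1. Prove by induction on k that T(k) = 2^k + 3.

Base case: T(1) = 5, and 2^1 + 3 = 2 + 3 = 5.
Assume T(r) = 2^r + 3 for some r ≥ 1.
Then T(r+1) = 2T(r) − 3 = 2·(2^r + 3) − 3 = 2^{r+1} + 6 − 3 = 2^{r+1} + 3.
So the formula holds for r+1, and by induction T(k) = 2^k + 3 for all k ≥ 1.

T(k) = 2^k + 3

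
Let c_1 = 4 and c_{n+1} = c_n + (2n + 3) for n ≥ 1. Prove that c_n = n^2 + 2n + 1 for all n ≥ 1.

Base case: c_1 = 4, and 1^2 + 2·1 + 1 = 4.
Assume c_r = r^2 + 2r + 1.
Then c_{r+1} = c_r + (2r + 3) = (r^2 + 2r + 1) + (2r + 3) = r^2 + 4r + 4,
and (r+1)^2 + 2·(r+1) + 1 = r^2 + 4r + 4.
By induction, c_n = n^2 + 2n + 1 for all n ≥ 1.

c_n = n^2 + 2n + 1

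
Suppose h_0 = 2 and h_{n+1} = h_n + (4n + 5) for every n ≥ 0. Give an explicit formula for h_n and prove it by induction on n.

Claim: h_n = 2n^2 + 3n + 2.

Base case: h_0 = 2, and 2·0^2 + 3·0 + 2 = 2.
Assume h_r = 2r^2 + 3r + 2.
Then h_{r+1} = h_r + (4r + 5) = (2r^2 + 3r + 2) + (4r + 5) = 2r^2 + 7r + 7,
and 2·(r+1)^2 + 3·(r+1) + 2 = 2r^2 + 7r + 7.
This completes the inductive step, so h_n = 2n^2 + 3n + 2 for all n ≥ 0.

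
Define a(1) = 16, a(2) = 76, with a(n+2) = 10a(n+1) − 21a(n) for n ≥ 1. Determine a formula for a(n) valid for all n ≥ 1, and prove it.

Claim: a(n) = 3·3^n + 7^n.

Base cases: a(1) = 16 and 3·3^1 + 7^1 = 16; a(2) = 76 and 3·3^2 + 7^2 = 76.
Assume a(j) = 3·3^j + 7^j for all 1 ≤ j ≤ r, where r ≥ 2.
Then a(r+1) = 10a(r) − 21a(r−1) = 10·(3·3^r + 7^r) − 21·(3·3^{r−1} + 7^{r−1}) = 3·(10·3 − 21)3^{r−1} + (10·7 − 21)7^{r−1} = 27·3^{r−1} + 49·7^{r−1} = 3·3^{r+1} + 7^{r+1}.
This completes the inductive step, so a(n) = 3·3^n + 7^n for all n ≥ 1.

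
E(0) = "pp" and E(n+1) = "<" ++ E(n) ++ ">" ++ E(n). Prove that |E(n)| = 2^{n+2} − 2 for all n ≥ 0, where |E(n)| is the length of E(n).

Base case: |E(0)| = 2, and 2^{0+2} − 2 = 2.
Assume |E(r)| = 2^{r+2} − 2.
Then |E(r+1)| = 1 + |E(r)| + 1 + |E(r)| = 2|E(r)| + 2 = 2(2^{r+2} − 2) + 2 = 2^{r+3} − 4 + 2 = 2^{r+3} − 2.
This completes the inductive step, so |E(n)| = 2^{n+2} − 2 for all n ≥ 0.

|E(n)| = 2^{n+2} − 2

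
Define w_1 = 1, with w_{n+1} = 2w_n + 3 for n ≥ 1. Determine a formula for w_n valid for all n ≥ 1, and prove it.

Claim: w_n = 2^{n+1} − 3.

Base case: w_1 = 1, and 2^{1+1} − 3 = 4 − 3 = 1.
Assume w_r = 2^{r+1} − 3 for some r ≥ 1.
Then w_{r+1} = 2w_r + 3 = 2·(2^{r+1} − 3) + 3 = 2^{r+2} − 6 + 3 = 2^{r+2} − 3.
This completes the inductive step, so w_n = 2^{n+1} − 3 for all n ≥ 1.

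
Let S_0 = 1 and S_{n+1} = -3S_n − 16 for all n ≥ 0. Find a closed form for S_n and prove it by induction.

Claim: S_n = 5·(-3)^n − 4.

Base case: S_0 = 1, and 5·(-3)^0 − 4 = 5 − 4 = 1.
Assume S_j = 5·(-3)^j − 4 for some j ≥ 0.
Then S_{j+1} = -3S_j − 16 = -3·(5·(-3)^j − 4) − 16 = -15·(-3)^j + 12 − 16 = 5·(-3)^{j+1} − 4.
This completes the inductive step, so S_n = 5·(-3)^n − 4 for all n ≥ 0.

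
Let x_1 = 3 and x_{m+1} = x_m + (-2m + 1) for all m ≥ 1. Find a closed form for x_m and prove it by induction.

Claim: x_m = -m^2 + 2m + 2.

Base case: x_1 = 3, and -1^2 + 2·1 + 2 = 3.
Assume x_r = -r^2 + 2r + 2.
Then x_{r+1} = x_r + (-2r + 1) = (-r^2 + 2r + 2) + (-2r + 1) = -r^2 + 3,
and -(r+1)^2 + 2·(r+1) + 2 = -r^2 + 3.
Hence x_m = -m^2 + 2m + 2 for every m ≥ 1, by induction.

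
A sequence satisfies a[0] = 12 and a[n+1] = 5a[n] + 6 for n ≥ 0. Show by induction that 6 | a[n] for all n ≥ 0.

Base case: a[0] = 12 = 6·2, so 6 | a[0].
Assume 6 | a[j], so a[j] = 6t for some integer t.
Then a[j+1] = 5a[j] + 6 = 5·(6t) + 6 = 6(5t + 1), so 6 | a[j+1].
Hence 6 | a[n] for every n ≥ 0, by induction.

6 | a[n]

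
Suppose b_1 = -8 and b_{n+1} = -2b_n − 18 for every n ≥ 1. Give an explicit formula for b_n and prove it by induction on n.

Claim: b_n = (-2)^n − 6.

Base case: b_1 = -8, and (-2)^1 − 6 = -2 − 6 = -8.
Assume b_j = (-2)^j − 6 for some j ≥ 1.
Then b_{j+1} = -2b_j − 18 = -2·((-2)^j − 6) − 18 = -2·(-2)^j + 12 − 18 = (-2)^{j+1} − 6.
So the formula holds for j+1, and by induction b_n = (-2)^n − 6 for all n ≥ 1.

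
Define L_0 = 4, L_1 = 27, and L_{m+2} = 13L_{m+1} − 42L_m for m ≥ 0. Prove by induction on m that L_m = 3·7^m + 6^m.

Base cases: L_0 = 4 and 3·7^0 + 6^0 = 4; L_1 = 27 and 3·7^1 + 6^1 = 27.
Assume L_j = 3·7^j + 6^j for all 0 ≤ j ≤ k, where k ≥ 1.
Then L_{k+1} = 13L_k − 42L_{k−1} = 13·(3·7^k + 6^k) − 42·(3·7^{k−1} + 6^{k−1}) = 3·(13·7 − 42)7^{k−1} + (13·6 − 42)6^{k−1} = 147·7^{k−1} + 36·6^{k−1} = 3·7^{k+1} + 6^{k+1}.
So the formula holds for k+1, and by strong induction L_m = 3·7^m + 6^m for all m ≥ 0.

L_m = 3·7^m + 6^m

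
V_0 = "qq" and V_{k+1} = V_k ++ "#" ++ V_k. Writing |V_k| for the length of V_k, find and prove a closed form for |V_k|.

Claim: |V_k| = 3·2^k − 1.

Base case: |V_0| = 2, and 3·2^0 − 1 = 2.
Assume |V_j| = 3·2^j − 1.
Then |V_{j+1}| = |V_j| + 1 + |V_j| = 2|V_j| + 1 = 2(3·2^j − 1) + 1 = 3·2^{j+1} − 2 + 1 = 3·2^{j+1} − 1.
Hence |V_k| = 3·2^k − 1 for every k ≥ 0, by induction.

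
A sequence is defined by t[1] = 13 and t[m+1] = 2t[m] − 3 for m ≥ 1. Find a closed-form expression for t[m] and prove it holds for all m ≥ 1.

Claim: t[m] = 5·2^m + 3.

Base case: t[1] = 13, and 5·2^1 + 3 = 10 + 3 = 13.
Assume t[r] = 5·2^r + 3 for some r ≥ 1.
Then t[r+1] = 2t[r] − 3 = 2·(5·2^r + 3) − 3 = 10·2^r + 6 − 3 = 5·2^{r+1} + 3.
Hence t[m] = 5·2^m + 3 for every m ≥ 1, by induction.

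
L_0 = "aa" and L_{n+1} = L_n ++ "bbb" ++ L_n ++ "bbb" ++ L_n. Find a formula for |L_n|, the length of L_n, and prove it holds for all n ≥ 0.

Claim: |L_n| = 5·3^n − 3.

Base case: |L_0| = 2, and 5·3^0 − 3 = 2.
Assume |L_j| = 5·3^j − 3.
Then |L_{j+1}| = 3|L_j| + 6 = 3(5·3^j − 3) + 6 = 5·3^{j+1} − 9 + 6 = 5·3^{j+1} − 3.
Hence |L_n| = 5·3^n − 3 for every n ≥ 0, by induction.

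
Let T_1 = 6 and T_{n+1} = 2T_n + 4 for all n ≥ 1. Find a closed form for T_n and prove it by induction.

Claim: T_n = 5·2^n − 4.

Base case: T_1 = 6, and 5·2^1 − 4 = 10 − 4 = 6.
Assume T_j = 5·2^j − 4 for some j ≥ 1.
Then T_{j+1} = 2T_j + 4 = 2·(5·2^j − 4) + 4 = 10·2^j − 8 + 4 = 5·2^{j+1} − 4.
By induction, T_n = 5·2^n − 4 for all n ≥ 1.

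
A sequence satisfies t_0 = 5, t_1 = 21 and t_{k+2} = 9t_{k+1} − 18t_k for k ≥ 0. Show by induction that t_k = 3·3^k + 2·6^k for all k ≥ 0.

Base cases: t_0 = 5 and 3·3^0 + 2·6^0 = 5; t_1 = 21 and 3·3^1 + 2·6^1 = 21.
Assume t_i = 3·3^i + 2·6^i for all 0 ≤ i ≤ j, where j ≥ 1.
Then t_{j+1} = 9t_j − 18t_{j−1} = 9·(3·3^j + 2·6^j) − 18·(3·3^{j−1} + 2·6^{j−1}) = 3·(9·3 − 18)3^{j−1} + 2·(9·6 − 18)6^{j−1} = 27·3^{j−1} + 72·6^{j−1} = 3·3^{j+1} + 2·6^{j+1}.
So the formula holds for j+1, and by strong induction t_k = 3·3^k + 2·6^k for all k ≥ 0.

t_k = 3·3^k + 2·6^k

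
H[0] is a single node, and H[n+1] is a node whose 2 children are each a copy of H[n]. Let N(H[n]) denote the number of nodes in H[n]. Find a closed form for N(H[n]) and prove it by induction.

Claim: N(H[n]) = 2^{n+1} − 1.

Base case: N(H[0]) = 1, and 2^{0+1} − 1 = 1.
Assume N(H[j]) = 2^{j+1} − 1.
Then N(H[j+1]) = 1 + 2N(H[j]) = 1 + 2(2^{j+1} − 1) = 2^{j+2} − 2 + 1 = 2^{j+2} − 1.
Hence N(H[n]) = 2^{n+1} − 1 for every n ≥ 0, by induction.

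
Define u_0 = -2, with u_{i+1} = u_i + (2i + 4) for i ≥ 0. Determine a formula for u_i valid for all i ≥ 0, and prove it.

Claim: u_i = i^2 + 3i − 2.

Base case: u_0 = -2, and 0^2 + 3·0 − 2 = -2.
Assume u_m = m^2 + 3m − 2.
Then u_{m+1} = u_m + (2m + 4) = (m^2 + 3m − 2) + (2m + 4) = m^2 + 5m + 2,
and (m+1)^2 + 3·(m+1) − 2 = m^2 + 5m + 2.
This completes the inductive step, so u_i = i^2 + 3i − 2 for all i ≥ 0.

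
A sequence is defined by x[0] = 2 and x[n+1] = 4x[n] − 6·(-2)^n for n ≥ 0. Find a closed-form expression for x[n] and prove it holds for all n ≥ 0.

Claim: x[n] = 4^n + (-2)^n.

Base case: x[0] = 2, and 4^0 + (-2)^0 = 1 + 1 = 2.
Assume x[j] = 4^j + (-2)^j for some j ≥ 0.
Then x[j+1] = 4x[j] − 6·(-2)^j = 4·(4^j + (-2)^j) − 6·(-2)^j = 4^{j+1} + 4·(-2)^j − 6·(-2)^j = 4^{j+1} − 2·(-2)^j = 4^{j+1} + (-2)^{j+1}.
This completes the inductive step, so x[n] = 4^n + (-2)^n for all n ≥ 0.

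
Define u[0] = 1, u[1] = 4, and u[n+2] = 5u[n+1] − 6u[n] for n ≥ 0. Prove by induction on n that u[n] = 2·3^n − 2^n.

Base cases: u[0] = 1 and 2·3^0 − 2^0 = 1; u[1] = 4 and 2·3^1 − 2^1 = 4.
Assume u[j] = 2·3^j − 2^j for all 0 ≤ j ≤ k, where k ≥ 1.
Then u[k+1] = 5u[k] − 6u[k−1] = 5·(2·3^k − 2^k) − 6·(2·3^{k−1} − 2^{k−1}) = 2·(5·3 − 6)3^{k−1} − (5·2 − 6)2^{k−1} = 18·3^{k−1} − 4·2^{k−1} = 2·3^{k+1} − 2^{k+1}.
By strong induction, u[n] = 2·3^n − 2^n for all n ≥ 0.

u[n] = 2·3^n − 2^n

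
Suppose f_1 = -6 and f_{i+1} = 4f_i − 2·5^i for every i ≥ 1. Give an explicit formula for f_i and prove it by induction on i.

Claim: f_i = 4^i − 2·5^i.

Base case: f_1 = -6, and 4^1 − 2·5^1 = 4 − 10 = -6.
Assume f_r = 4^r − 2·5^r for some r ≥ 1.
Then f_{r+1} = 4f_r − 2·5^r = 4·(4^r − 2·5^r) − 2·5^r = 4^{r+1} − 8·5^r − 2·5^r = 4^{r+1} − 10·5^r = 4^{r+1} − 2·5^{r+1}.
Hence f_i = 4^i − 2·5^i for every i ≥ 1, by induction.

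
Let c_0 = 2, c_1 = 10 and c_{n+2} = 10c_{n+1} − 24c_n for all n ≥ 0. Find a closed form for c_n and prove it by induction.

Claim: c_n = 4^n + 6^n.

Base cases: c_0 = 2 and 4^0 + 6^0 = 2; c_1 = 10 and 4^1 + 6^1 = 10.
Assume c_i = 4^i + 6^i for all 0 ≤ i ≤ j, where j ≥ 1.
Then c_{j+1} = 10c_j − 24c_{j−1} = 10·(4^j + 6^j) − 24·(4^{j−1} + 6^{j−1}) = (10·4 − 24)4^{j−1} + (10·6 − 24)6^{j−1} = 16·4^{j−1} + 36·6^{j−1} = 4^{j+1} + 6^{j+1}.
Hence c_n = 4^n + 6^n for every n ≥ 0, by strong induction.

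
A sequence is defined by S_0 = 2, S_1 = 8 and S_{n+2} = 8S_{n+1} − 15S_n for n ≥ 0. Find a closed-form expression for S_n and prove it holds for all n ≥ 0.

Claim: S_n = 5^n + 3^n.

Base cases: S_0 = 2 and 5^0 + 3^0 = 2; S_1 = 8 and 5^1 + 3^1 = 8.
Assume S_j = 5^j + 3^j for all 0 ≤ j ≤ k, where k ≥ 1.
Then S_{k+1} = 8S_k − 15S_{k−1} = 8·(5^k + 3^k) − 15·(5^{k−1} + 3^{k−1}) = (8·5 − 15)5^{k−1} + (8·3 − 15)3^{k−1} = 25·5^{k−1} + 9·3^{k−1} = 5^{k+1} + 3^{k+1}.
Hence S_n = 5^n + 3^n for every n ≥ 0, by strong induction.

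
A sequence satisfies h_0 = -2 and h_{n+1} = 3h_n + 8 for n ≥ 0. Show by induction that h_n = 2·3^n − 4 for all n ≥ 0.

Base case: h_0 = -2, and 2·3^0 − 4 = 2 − 4 = -2.
Assume h_m = 2·3^m − 4 for some m ≥ 0.
Then h_{m+1} = 3h_m + 8 = 3·(2·3^m − 4) + 8 = 6·3^m − 12 + 8 = 2·3^{m+1} − 4.
This completes the inductive step, so h_n = 2·3^n − 4 for all n ≥ 0.

h_n = 2·3^n − 4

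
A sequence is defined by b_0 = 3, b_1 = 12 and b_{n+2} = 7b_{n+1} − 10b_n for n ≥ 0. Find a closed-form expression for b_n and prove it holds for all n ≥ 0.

Claim: b_n = 2^n + 2·5^n.

Base cases: b_0 = 3 and 2^0 + 2·5^0 = 3; b_1 = 12 and 2^1 + 2·5^1 = 12.
Assume b_j = 2^j + 2·5^j for all 0 ≤ j ≤ m, where m ≥ 1.
Then b_{m+1} = 7b_m − 10b_{m−1} = 7·(2^m + 2·5^m) − 10·(2^{m−1} + 2·5^{m−1}) = (7·2 − 10)2^{m−1} + 2·(7·5 − 10)5^{m−1} = 4·2^{m−1} + 50·5^{m−1} = 2^{m+1} + 2·5^{m+1}.
This completes the inductive step, so b_n = 2^n + 2·5^n for all n ≥ 0.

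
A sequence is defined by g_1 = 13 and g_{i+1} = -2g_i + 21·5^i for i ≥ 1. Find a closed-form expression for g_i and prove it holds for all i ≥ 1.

Claim: g_i = (-2)^i + 3·5^i.

Base case: g_1 = 13, and (-2)^1 + 3·5^1 = -2 + 15 = 13.
Assume g_m = (-2)^m + 3·5^m for some m ≥ 1.
Then g_{m+1} = -2g_m + 21·5^m = -2·((-2)^m + 3·5^m) + 21·5^m = (-2)^{m+1} − 6·5^m + 21·5^m = (-2)^{m+1} + 15·5^m = (-2)^{m+1} + 3·5^{m+1}.
Hence g_i = (-2)^i + 3·5^i for every i ≥ 1, by induction.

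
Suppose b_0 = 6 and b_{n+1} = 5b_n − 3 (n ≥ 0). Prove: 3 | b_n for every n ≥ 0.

Base case: b_0 = 6 = 3·2, so 3 | b_0.
Assume 3 | b_k, so b_k = 3t for some integer t.
Then b_{k+1} = 5b_k − 3 = 5·(3t) − 3 = 3(5t − 1), so 3 | b_{k+1}.
By induction, 3 | b_n for all n ≥ 0.

3 | b_n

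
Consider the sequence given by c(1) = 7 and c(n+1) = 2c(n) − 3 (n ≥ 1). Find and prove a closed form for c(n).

Claim: c(n) = 2^{n+1} + 3.

Base case: c(1) = 7, and 2^{1+1} + 3 = 4 + 3 = 7.
Assume c(j) = 2^{j+1} + 3 for some j ≥ 1.
Then c(j+1) = 2c(j) − 3 = 2·(2^{j+1} + 3) − 3 = 2^{j+2} + 6 − 3 = 2^{j+2} + 3.
Hence c(n) = 2^{n+1} + 3 for every n ≥ 1, by induction.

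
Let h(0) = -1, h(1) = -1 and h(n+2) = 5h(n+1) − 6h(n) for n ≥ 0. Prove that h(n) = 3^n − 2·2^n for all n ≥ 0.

Base cases: h(0) = -1 and 3^0 − 2·2^0 = -1; h(1) = -1 and 3^1 − 2·2^1 = -1.
Assume h(j) = 3^j − 2·2^j for all 0 ≤ j ≤ m, where m ≥ 1.
Then h(m+1) = 5h(m) − 6h(m−1) = 5·(3^m − 2·2^m) − 6·(3^{m−1} − 2·2^{m−1}) = (5·3 − 6)3^{m−1} − 2·(5·2 − 6)2^{m−1} = 9·3^{m−1} − 8·2^{m−1} = 3^{m+1} − 2·2^{m+1}.
By strong induction, h(n) = 3^n − 2·2^n for all n ≥ 0.

h(n) = 3^n − 2·2^n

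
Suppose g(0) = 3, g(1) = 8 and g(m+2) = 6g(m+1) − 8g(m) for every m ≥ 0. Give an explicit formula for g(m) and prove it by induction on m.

Claim: g(m) = 4^m + 2·2^m.

Base cases: g(0) = 3 and 4^0 + 2·2^0 = 3; g(1) = 8 and 4^1 + 2·2^1 = 8.
Assume g(j) = 4^j + 2·2^j for all 0 ≤ j ≤ k, where k ≥ 1.
Then g(k+1) = 6g(k) − 8g(k−1) = 6·(4^k + 2·2^k) − 8·(4^{k−1} + 2·2^{k−1}) = (6·4 − 8)4^{k−1} + 2·(6·2 − 8)2^{k−1} = 16·4^{k−1} + 8·2^{k−1} = 4^{k+1} + 2·2^{k+1}.
This completes the inductive step, so g(m) = 4^m + 2·2^m for all m ≥ 0.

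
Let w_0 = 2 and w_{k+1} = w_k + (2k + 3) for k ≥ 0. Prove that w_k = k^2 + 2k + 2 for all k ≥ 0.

Base case: w_0 = 2, and 0^2 + 2·0 + 2 = 2.
Assume w_r = r^2 + 2r + 2.
Then w_{r+1} = w_r + (2r + 3) = (r^2 + 2r + 2) + (2r + 3) = r^2 + 4r + 5,
and (r+1)^2 + 2·(r+1) + 2 = r^2 + 4r + 5.
Hence w_k = k^2 + 2k + 2 for every k ≥ 0, by induction.

w_k = k^2 + 2k + 2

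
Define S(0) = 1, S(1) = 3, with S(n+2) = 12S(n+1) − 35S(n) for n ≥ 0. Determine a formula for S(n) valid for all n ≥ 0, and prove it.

Claim: S(n) = 2·5^n − 7^n.

Base cases: S(0) = 1 and 2·5^0 − 7^0 = 1; S(1) = 3 and 2·5^1 − 7^1 = 3.
Assume S(j) = 2·5^j − 7^j for all 0 ≤ j ≤ r, where r ≥ 1.
Then S(r+1) = 12S(r) − 35S(r−1) = 12·(2·5^r − 7^r) − 35·(2·5^{r−1} − 7^{r−1}) = 2·(12·5 − 35)5^{r−1} − (12·7 − 35)7^{r−1} = 50·5^{r−1} − 49·7^{r−1} = 2·5^{r+1} − 7^{r+1}.
Hence S(n) = 2·5^n − 7^n for every n ≥ 0, by strong induction.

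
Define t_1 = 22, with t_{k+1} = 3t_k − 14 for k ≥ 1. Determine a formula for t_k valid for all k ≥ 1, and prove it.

Claim: t_k = 5·3^k + 7.

Base case: t_1 = 22, and 5·3^1 + 7 = 15 + 7 = 22.
Assume t_m = 5·3^m + 7 for some m ≥ 1.
Then t_{m+1} = 3t_m − 14 = 3·(5·3^m + 7) − 14 = 15·3^m + 21 − 14 = 5·3^{m+1} + 7.
By induction, t_k = 5·3^k + 7 for all k ≥ 1.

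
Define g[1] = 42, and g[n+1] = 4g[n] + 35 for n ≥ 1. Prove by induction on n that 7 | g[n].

Base case: g[1] = 42 = 7·6, so 7 | g[1].
Assume 7 | g[k], so g[k] = 7t for some integer t.
Then g[k+1] = 4g[k] + 35 = 4·(7t) + 35 = 7(4t + 5), so 7 | g[k+1].
This completes the inductive step, so 7 | g[n] for all n ≥ 1.

7 | g[n]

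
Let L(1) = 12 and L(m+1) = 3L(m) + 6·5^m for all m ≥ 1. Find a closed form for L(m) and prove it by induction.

Claim: L(m) = -3^m + 3·5^m.

Base case: L(1) = 12, and -3^1 + 3·5^1 = -3 + 15 = 12.
Assume L(j) = -3^j + 3·5^j for some j ≥ 1.
Then L(j+1) = 3L(j) + 6·5^j = 3·(-3^j + 3·5^j) + 6·5^j = -3^{j+1} + 9·5^j + 6·5^j = -3^{j+1} + 15·5^j = -3^{j+1} + 3·5^{j+1}.
So the formula holds for j+1, and by induction L(m) = -3^m + 3·5^m for all m ≥ 1.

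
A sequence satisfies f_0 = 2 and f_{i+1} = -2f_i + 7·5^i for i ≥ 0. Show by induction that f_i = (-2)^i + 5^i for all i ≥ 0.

Base case: f_0 = 2, and (-2)^0 + 5^0 = 1 + 1 = 2.
Assume f_r = (-2)^r + 5^r for some r ≥ 0.
Then f_{r+1} = -2f_r + 7·5^r = -2·((-2)^r + 5^r) + 7·5^r = (-2)^{r+1} − 2·5^r + 7·5^r = (-2)^{r+1} + 5·5^r = (-2)^{r+1} + 5^{r+1}.
So the formula holds for r+1, and by induction f_i = (-2)^i + 5^i for all i ≥ 0.

f_i = (-2)^i + 5^i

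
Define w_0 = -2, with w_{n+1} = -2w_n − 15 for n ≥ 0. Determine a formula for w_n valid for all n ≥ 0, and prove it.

Claim: w_n = 3·(-2)^n − 5.

Base case: w_0 = -2, and 3·(-2)^0 − 5 = 3 − 5 = -2.
Assume w_m = 3·(-2)^m − 5 for some m ≥ 0.
Then w_{m+1} = -2w_m − 15 = -2·(3·(-2)^m − 5) − 15 = -6·(-2)^m + 10 − 15 = 3·(-2)^{m+1} − 5.
Hence w_n = 3·(-2)^n − 5 for every n ≥ 0, by induction.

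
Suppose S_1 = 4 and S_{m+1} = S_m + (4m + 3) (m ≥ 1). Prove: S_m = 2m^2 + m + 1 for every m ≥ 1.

Base case: S_1 = 4, and 2·1^2 + 1 + 1 = 4.
Assume S_r = 2r^2 + r + 1.
Then S_{r+1} = S_r + (4r + 3) = (2r^2 + r + 1) + (4r + 3) = 2r^2 + 5r + 4,
and 2·(r+1)^2 + (r+1) + 1 = 2r^2 + 5r + 4.
This completes the inductive step, so S_m = 2m^2 + m + 1 for all m ≥ 1.

S_m = 2m^2 + m + 1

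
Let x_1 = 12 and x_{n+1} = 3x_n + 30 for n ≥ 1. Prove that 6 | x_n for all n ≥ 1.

Base case: x_1 = 12 = 6·2, so 6 | x_1.
Assume 6 | x_m, so x_m = 6t for some integer t.
Then x_{m+1} = 3x_m + 30 = 3·(6t) + 30 = 6(3t + 5), so 6 | x_{m+1}.
Hence 6 | x_n for every n ≥ 1, by induction.

6 | x_n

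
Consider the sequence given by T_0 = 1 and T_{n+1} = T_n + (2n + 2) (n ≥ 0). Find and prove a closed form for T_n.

Claim: T_n = n^2 + n + 1.

Base case: T_0 = 1, and 0^2 + 0 + 1 = 1.
Assume T_j = j^2 + j + 1.
Then T_{j+1} = T_j + (2j + 2) = (j^2 + j + 1) + (2j + 2) = j^2 + 3j + 3,
and (j+1)^2 + (j+1) + 1 = j^2 + 3j + 3.
By induction, T_n = n^2 + n + 1 for all n ≥ 0.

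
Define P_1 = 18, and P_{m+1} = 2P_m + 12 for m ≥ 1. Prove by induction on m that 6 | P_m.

Base case: P_1 = 18 = 6·3, so 6 | P_1.
Assume 6 | P_k, so P_k = 6t for some integer t.
Then P_{k+1} = 2P_k + 12 = 2·(6t) + 12 = 6(2t + 2), so 6 | P_{k+1}.
This completes the inductive step, so 6 | P_m for all m ≥ 1.

6 | P_m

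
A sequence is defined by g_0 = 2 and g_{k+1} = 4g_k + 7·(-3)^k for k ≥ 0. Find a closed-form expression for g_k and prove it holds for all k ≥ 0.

Claim: g_k = 3·4^k − (-3)^k.

Base case: g_0 = 2, and 3·4^0 − (-3)^0 = 3 − 1 = 2.
Assume g_j = 3·4^j − (-3)^j for some j ≥ 0.
Then g_{j+1} = 4g_j + 7·(-3)^j = 4·(3·4^j − (-3)^j) + 7·(-3)^j = 3·4^{j+1} − 4·(-3)^j + 7·(-3)^j = 3·4^{j+1} + 3·(-3)^j = 3·4^{j+1} − (-3)^{j+1}.
Hence g_k = 3·4^k − (-3)^k for every k ≥ 0, by induction.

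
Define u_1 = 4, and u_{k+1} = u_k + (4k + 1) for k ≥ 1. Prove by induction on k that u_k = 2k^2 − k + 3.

Base case: u_1 = 4, and 2·1^2 − 1 + 3 = 4.
Assume u_r = 2r^2 − r + 3.
Then u_{r+1} = u_r + (4r + 1) = (2r^2 − r + 3) + (4r + 1) = 2r^2 + 3r + 4,
and 2·(r+1)^2 − (r+1) + 3 = 2r^2 + 3r + 4.
Hence u_k = 2k^2 − k + 3 for every k ≥ 1, by induction.

u_k = 2k^2 − k + 3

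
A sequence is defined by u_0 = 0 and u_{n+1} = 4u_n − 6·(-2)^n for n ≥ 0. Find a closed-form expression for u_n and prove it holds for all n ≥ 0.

Claim: u_n = -4^n + (-2)^n.

Base case: u_0 = 0, and -4^0 + (-2)^0 = -1 + 1 = 0.
Assume u_m = -4^m + (-2)^m for some m ≥ 0.
Then u_{m+1} = 4u_m − 6·(-2)^m = 4·(-4^m + (-2)^m) − 6·(-2)^m = -4^{m+1} + 4·(-2)^m − 6·(-2)^m = -4^{m+1} − 2·(-2)^m = -4^{m+1} + (-2)^{m+1}.
Hence u_n = -4^n + (-2)^n for every n ≥ 0, by induction.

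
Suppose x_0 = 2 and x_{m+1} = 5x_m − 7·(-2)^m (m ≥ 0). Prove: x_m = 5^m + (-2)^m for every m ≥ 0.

Base case: x_0 = 2, and 5^0 + (-2)^0 = 1 + 1 = 2.
Assume x_k = 5^k + (-2)^k for some k ≥ 0.
Then x_{k+1} = 5x_k − 7·(-2)^k = 5·(5^k + (-2)^k) − 7·(-2)^k = 5^{k+1} + 5·(-2)^k − 7·(-2)^k = 5^{k+1} − 2·(-2)^k = 5^{k+1} + (-2)^{k+1}.
Hence x_m = 5^m + (-2)^m for every m ≥ 0, by induction.

x_m = 5^m + (-2)^m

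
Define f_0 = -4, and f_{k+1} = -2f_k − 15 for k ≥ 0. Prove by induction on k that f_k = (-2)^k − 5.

Base case: f_0 = -4, and (-2)^0 − 5 = 1 − 5 = -4.
Assume f_r = (-2)^r − 5 for some r ≥ 0.
Then f_{r+1} = -2f_r − 15 = -2·((-2)^r − 5) − 15 = -2·(-2)^r + 10 − 15 = (-2)^{r+1} − 5.
This completes the inductive step, so f_k = (-2)^k − 5 for all k ≥ 0.

f_k = (-2)^k − 5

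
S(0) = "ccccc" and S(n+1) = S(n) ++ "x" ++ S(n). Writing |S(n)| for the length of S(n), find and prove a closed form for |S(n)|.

Claim: |S(n)| = 6·2^n − 1.

Base case: |S(0)| = 5, and 6·2^0 − 1 = 5.
Assume |S(m)| = 6·2^m − 1.
Then |S(m+1)| = |S(m)| + 1 + |S(m)| = 2|S(m)| + 1 = 2(6·2^m − 1) + 1 = 6·2^{m+1} − 2 + 1 = 6·2^{m+1} − 1.
So the formula holds for m+1, and by induction |S(n)| = 6·2^n − 1 for all n ≥ 0.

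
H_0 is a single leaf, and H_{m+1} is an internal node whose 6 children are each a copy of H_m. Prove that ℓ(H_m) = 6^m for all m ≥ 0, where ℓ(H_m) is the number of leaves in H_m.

Base case: ℓ(H_0) = 1, and 6^0 = 1.
Assume ℓ(H_j) = 6^j.
Then ℓ(H_{j+1}) = 6·ℓ(H_j) = 6·6^j = 6^{j+1}.
By induction, ℓ(H_m) = 6^m for all m ≥ 0.

ℓ(H_m) = 6^m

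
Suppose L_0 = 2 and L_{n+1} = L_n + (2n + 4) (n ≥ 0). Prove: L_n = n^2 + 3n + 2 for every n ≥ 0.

Base case: L_0 = 2, and 0^2 + 3·0 + 2 = 2.
Assume L_j = j^2 + 3j + 2.
Then L_{j+1} = L_j + (2j + 4) = (j^2 + 3j + 2) + (2j + 4) = j^2 + 5j + 6,
and (j+1)^2 + 3·(j+1) + 2 = j^2 + 5j + 6.
This completes the inductive step, so L_n = n^2 + 3n + 2 for all n ≥ 0.

L_n = n^2 + 3n + 2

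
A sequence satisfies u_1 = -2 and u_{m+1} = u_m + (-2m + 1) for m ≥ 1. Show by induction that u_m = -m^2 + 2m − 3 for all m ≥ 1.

Base case: u_1 = -2, and -1^2 + 2·1 − 3 = -2.
Assume u_r = -r^2 + 2r − 3.
Then u_{r+1} = u_r + (-2r + 1) = (-r^2 + 2r − 3) + (-2r + 1) = -r^2 − 2,
and -(r+1)^2 + 2·(r+1) − 3 = -r^2 − 2.
Hence u_m = -m^2 + 2m − 3 for every m ≥ 1, by induction.

u_m = -m^2 + 2m − 3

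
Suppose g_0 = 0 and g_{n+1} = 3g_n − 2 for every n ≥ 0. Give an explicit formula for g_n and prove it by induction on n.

Claim: g_n = -3^n + 1.

Base case: g_0 = 0, and -3^0 + 1 = -1 + 1 = 0.
Assume g_j = -3^j + 1 for some j ≥ 0.
Then g_{j+1} = 3g_j − 2 = 3·(-3^j + 1) − 2 = -3^{j+1} + 3 − 2 = -3^{j+1} + 1.
Hence g_n = -3^n + 1 for every n ≥ 0, by induction.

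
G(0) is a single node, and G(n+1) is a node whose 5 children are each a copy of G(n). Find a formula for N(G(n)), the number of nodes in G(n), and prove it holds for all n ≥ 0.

Claim: N(G(n)) = (5^{n+1} − 1)/4.

Base case: N(G(0)) = 1, and (5^{0+1} − 1)/4 = 1.
Assume N(G(m)) = (5^{m+1} − 1)/4.
Then N(G(m+1)) = 1 + 5N(G(m)) = 1 + 5·(5^{m+1} − 1)/4 = 1 + (5^{m+2} − 5)/4 = (4 + 5^{m+2} − 5)/4 = (5^{m+2} − 1)/4.
So the formula holds for m+1, and by induction N(G(n)) = (5^{n+1} − 1)/4 for all n ≥ 0.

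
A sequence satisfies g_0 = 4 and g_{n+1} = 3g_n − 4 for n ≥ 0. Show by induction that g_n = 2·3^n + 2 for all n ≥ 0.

Base case: g_0 = 4, and 2·3^0 + 2 = 2 + 2 = 4.
Assume g_m = 2·3^m + 2 for some m ≥ 0.
Then g_{m+1} = 3g_m − 4 = 3·(2·3^m + 2) − 4 = 6·3^m + 6 − 4 = 2·3^{m+1} + 2.
By induction, g_n = 2·3^n + 2 for all n ≥ 0.

g_n = 2·3^n + 2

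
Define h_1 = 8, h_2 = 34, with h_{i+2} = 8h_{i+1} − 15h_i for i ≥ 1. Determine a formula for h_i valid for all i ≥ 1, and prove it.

Claim: h_i = 3^i + 5^i.

Base cases: h_1 = 8 and 3^1 + 5^1 = 8; h_2 = 34 and 3^2 + 5^2 = 34.
Assume h_j = 3^j + 5^j for all 1 ≤ j ≤ r, where r ≥ 2.
Then h_{r+1} = 8h_r − 15h_{r−1} = 8·(3^r + 5^r) − 15·(3^{r−1} + 5^{r−1}) = (8·3 − 15)3^{r−1} + (8·5 − 15)5^{r−1} = 9·3^{r−1} + 25·5^{r−1} = 3^{r+1} + 5^{r+1}.
So the formula holds for r+1, and by strong induction h_i = 3^i + 5^i for all i ≥ 1.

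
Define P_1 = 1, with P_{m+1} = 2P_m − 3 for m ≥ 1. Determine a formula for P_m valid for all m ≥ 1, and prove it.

Claim: P_m = -2^m + 3.

Base case: P_1 = 1, and -2^1 + 3 = -2 + 3 = 1.
Assume P_r = -2^r + 3 for some r ≥ 1.
Then P_{r+1} = 2P_r − 3 = 2·(-2^r + 3) − 3 = -2^{r+1} + 6 − 3 = -2^{r+1} + 3.
By induction, P_m = -2^m + 3 for all m ≥ 1.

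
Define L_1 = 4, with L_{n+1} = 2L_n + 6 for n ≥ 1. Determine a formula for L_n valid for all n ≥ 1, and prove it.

Claim: L_n = 5·2^n − 6.

Base case: L_1 = 4, and 5·2^1 − 6 = 10 − 6 = 4.
Assume L_k = 5·2^k − 6 for some k ≥ 1.
Then L_{k+1} = 2L_k + 6 = 2·(5·2^k − 6) + 6 = 10·2^k − 12 + 6 = 5·2^{k+1} − 6.
So the formula holds for k+1, and by induction L_n = 5·2^n − 6 for all n ≥ 1.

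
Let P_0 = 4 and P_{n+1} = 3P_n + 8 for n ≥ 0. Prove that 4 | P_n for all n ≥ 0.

Base case: P_0 = 4 = 4·1, so 4 | P_0.
Assume 4 | P_j, so P_j = 4t for some integer t.
Then P_{j+1} = 3P_j + 8 = 3·(4t) + 8 = 4(3t + 2), so 4 | P_{j+1}.
Hence 4 | P_n for every n ≥ 0, by induction.

4 | P_n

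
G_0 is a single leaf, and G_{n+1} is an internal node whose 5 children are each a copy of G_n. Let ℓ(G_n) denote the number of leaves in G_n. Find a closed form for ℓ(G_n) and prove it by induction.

Claim: ℓ(G_n) = 5^n.

Base case: ℓ(G_0) = 1, and 5^0 = 1.
Assume ℓ(G_k) = 5^k.
Then ℓ(G_{k+1}) = 5·ℓ(G_k) = 5·5^k = 5^{k+1}.
This completes the inductive step, so ℓ(G_n) = 5^n for all n ≥ 0.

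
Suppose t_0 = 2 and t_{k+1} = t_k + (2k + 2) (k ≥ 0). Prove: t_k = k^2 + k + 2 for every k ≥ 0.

Base case: t_0 = 2, and 0^2 + 0 + 2 = 2.
Assume t_m = m^2 + m + 2.
Then t_{m+1} = t_m + (2m + 2) = (m^2 + m + 2) + (2m + 2) = m^2 + 3m + 4,
and (m+1)^2 + (m+1) + 2 = m^2 + 3m + 4.
By induction, t_k = k^2 + k + 2 for all k ≥ 0.

t_k = k^2 + k + 2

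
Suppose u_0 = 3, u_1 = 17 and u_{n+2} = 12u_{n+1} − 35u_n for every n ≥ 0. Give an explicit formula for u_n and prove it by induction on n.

Claim: u_n = 2·5^n + 7^n.

Base cases: u_0 = 3 and 2·5^0 + 7^0 = 3; u_1 = 17 and 2·5^1 + 7^1 = 17.
Assume u_j = 2·5^j + 7^j for all 0 ≤ j ≤ k, where k ≥ 1.
Then u_{k+1} = 12u_k − 35u_{k−1} = 12·(2·5^k + 7^k) − 35·(2·5^{k−1} + 7^{k−1}) = 2·(12·5 − 35)5^{k−1} + (12·7 − 35)7^{k−1} = 50·5^{k−1} + 49·7^{k−1} = 2·5^{k+1} + 7^{k+1}.
This completes the inductive step, so u_n = 2·5^n + 7^n for all n ≥ 0.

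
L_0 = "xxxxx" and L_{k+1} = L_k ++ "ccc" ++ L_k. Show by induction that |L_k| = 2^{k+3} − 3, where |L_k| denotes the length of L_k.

Base case: |L_0| = 5, and 2^{0+3} − 3 = 5.
Assume |L_m| = 2^{m+3} − 3.
Then |L_{m+1}| = |L_m| + 3 + |L_m| = 2|L_m| + 3 = 2(2^{m+3} − 3) + 3 = 2^{m+1+3} − 6 + 3 = 2^{m+1+3} − 3.
By induction, |L_k| = 2^{k+3} − 3 for all k ≥ 0.

|L_k| = 2^{k+3} − 3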